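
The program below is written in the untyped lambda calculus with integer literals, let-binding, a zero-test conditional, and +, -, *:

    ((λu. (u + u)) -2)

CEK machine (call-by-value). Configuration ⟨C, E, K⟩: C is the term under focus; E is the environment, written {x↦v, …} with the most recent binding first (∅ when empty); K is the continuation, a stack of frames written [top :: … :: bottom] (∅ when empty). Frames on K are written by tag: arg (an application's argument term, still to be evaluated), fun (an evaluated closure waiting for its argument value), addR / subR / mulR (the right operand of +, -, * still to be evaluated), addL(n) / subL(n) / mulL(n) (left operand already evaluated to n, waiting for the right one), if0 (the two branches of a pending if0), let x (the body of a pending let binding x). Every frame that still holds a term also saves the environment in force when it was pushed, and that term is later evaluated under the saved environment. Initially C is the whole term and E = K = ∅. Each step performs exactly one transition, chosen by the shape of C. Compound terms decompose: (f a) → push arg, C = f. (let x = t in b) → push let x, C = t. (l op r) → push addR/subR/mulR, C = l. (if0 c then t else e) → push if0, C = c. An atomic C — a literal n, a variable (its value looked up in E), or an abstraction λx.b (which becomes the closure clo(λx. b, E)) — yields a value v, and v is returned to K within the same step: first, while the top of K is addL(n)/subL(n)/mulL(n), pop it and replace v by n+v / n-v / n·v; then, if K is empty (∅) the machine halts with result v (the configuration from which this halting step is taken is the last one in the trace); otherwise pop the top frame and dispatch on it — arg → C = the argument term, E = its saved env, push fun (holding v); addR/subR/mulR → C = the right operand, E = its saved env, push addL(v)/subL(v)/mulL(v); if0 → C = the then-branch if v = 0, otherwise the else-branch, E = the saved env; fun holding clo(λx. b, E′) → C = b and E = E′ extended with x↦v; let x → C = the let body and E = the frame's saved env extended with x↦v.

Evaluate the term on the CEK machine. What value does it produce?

step 0: [C=((λu. (u + u)) -2) | E=∅ | K=∅]
step 1: [C=(λu. (u + u)) | E=∅ | K=[arg]]
step 2: [C=-2 | E=∅ | K=[fun]]
step 3: [C=(u + u) | E={u↦-2} | K=∅]
step 4: [C=u | E={u↦-2} | K=[addR]]
step 5: [C=u | E={u↦-2} | K=[addL(-2)]]
→ final value -4

Answer: -4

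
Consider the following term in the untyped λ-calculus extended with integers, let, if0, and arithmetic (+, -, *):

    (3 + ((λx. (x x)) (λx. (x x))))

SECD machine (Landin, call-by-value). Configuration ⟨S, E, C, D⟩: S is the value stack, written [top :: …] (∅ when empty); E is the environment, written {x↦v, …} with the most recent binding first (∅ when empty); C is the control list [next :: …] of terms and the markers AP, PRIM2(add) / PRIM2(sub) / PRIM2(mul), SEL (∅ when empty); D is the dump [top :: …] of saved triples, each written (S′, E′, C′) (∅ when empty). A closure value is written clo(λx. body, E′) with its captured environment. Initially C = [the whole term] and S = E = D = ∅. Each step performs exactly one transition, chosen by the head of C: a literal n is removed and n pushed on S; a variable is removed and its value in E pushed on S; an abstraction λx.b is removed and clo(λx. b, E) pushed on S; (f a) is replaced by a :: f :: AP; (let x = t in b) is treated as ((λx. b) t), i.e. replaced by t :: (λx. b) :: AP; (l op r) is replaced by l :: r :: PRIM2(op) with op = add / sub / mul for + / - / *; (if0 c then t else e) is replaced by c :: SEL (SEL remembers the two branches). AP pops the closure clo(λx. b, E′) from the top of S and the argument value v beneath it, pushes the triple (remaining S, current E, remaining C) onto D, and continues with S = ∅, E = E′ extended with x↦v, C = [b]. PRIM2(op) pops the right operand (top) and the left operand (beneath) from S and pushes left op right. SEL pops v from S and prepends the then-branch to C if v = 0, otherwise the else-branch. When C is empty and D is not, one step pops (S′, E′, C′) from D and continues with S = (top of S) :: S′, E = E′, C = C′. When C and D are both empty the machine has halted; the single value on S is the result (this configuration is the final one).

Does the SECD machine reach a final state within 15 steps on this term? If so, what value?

[0] [S=∅ | E=∅ | C=[(3 + ((λx. (x x)) (λx. (x x))))] | D=∅]
[1] [S=∅ | E=∅ | C=[3 :: ((λx. (x x)) (λx. (x x))) :: PRIM2(add)] | D=∅]
[2] [S=[3] | E=∅ | C=[((λx. (x x)) (λx. (x x))) :: PRIM2(add)] | D=∅]
[3] [S=[3] | E=∅ | C=[(λx. (x x)) :: (λx. (x x)) :: AP :: PRIM2(add)] | D=∅]
[4] [S=[clo(λx. (x x), ∅) :: 3] | E=∅ | C=[(λx. (x x)) :: AP :: PRIM2(add)] | D=∅]
[5] [S=[clo(λx. (x x), ∅) :: clo(λx. (x x), ∅) :: 3] | E=∅ | C=[AP :: PRIM2(add)] | D=∅]
[6] [S=∅ | E={x↦clo(λx. (x x), ∅)} | C=[(x x)] | D=[([3], ∅, [PRIM2(add)])]]
[7] [S=∅ | E={x↦clo(λx. (x x), ∅)} | C=[x :: x :: AP] | D=[([3], ∅, [PRIM2(add)])]]
[8] [S=[clo(λx. (x x), ∅)] | E={x↦clo(λx. (x x), ∅)} | C=[x :: AP] | D=[([3], ∅, [PRIM2(add)])]]
[9] [S=[clo(λx. (x x), ∅) :: clo(λx. (x x), ∅)] | E={x↦clo(λx. (x x), ∅)} | C=[AP] | D=[([3], ∅, [PRIM2(add)])]]
[10] [S=∅ | E={x↦clo(λx. (x x), ∅)} | C=[(x x)] | D=[(∅, {x↦clo(λx. (x x), ∅)}, ∅) :: ([3], ∅, [PRIM2(add)])]]
[11] [S=∅ | E={x↦clo(λx. (x x), ∅)} | C=[x :: x :: AP] | D=[(∅, {x↦clo(λx. (x x), ∅)}, ∅) :: ([3], ∅, [PRIM2(add)])]]
[12] [S=[clo(λx. (x x), ∅)] | E={x↦clo(λx. (x x), ∅)} | C=[x :: AP] | D=[(∅, {x↦clo(λx. (x x), ∅)}, ∅) :: ([3], ∅, [PRIM2(add)])]]
[13] [S=[clo(λx. (x x), ∅) :: clo(λx. (x x), ∅)] | E={x↦clo(λx. (x x), ∅)} | C=[AP] | D=[(∅, {x↦clo(λx. (x x), ∅)}, ∅) :: ([3], ∅, [PRIM2(add)])]]
[14] [S=∅ | E={x↦clo(λx. (x x), ∅)} | C=[(x x)] | D=[(∅, {x↦clo(λx. (x x), ∅)}, ∅) :: (∅, {x↦clo(λx. (x x), ∅)}, ∅) :: ([3], ∅, [PRIM2(add)])]]
[15] [S=∅ | E={x↦clo(λx. (x x), ∅)} | C=[x :: x :: AP] | D=[(∅, {x↦clo(λx. (x x), ∅)}, ∅) :: (∅, {x↦clo(λx. (x x), ∅)}, ∅) :: ([3], ∅, [PRIM2(add)])]]
→ 15 transitions taken and the configuration is still not final: no result within 15 steps

Answer: DIVERGES (no final state within 15 steps)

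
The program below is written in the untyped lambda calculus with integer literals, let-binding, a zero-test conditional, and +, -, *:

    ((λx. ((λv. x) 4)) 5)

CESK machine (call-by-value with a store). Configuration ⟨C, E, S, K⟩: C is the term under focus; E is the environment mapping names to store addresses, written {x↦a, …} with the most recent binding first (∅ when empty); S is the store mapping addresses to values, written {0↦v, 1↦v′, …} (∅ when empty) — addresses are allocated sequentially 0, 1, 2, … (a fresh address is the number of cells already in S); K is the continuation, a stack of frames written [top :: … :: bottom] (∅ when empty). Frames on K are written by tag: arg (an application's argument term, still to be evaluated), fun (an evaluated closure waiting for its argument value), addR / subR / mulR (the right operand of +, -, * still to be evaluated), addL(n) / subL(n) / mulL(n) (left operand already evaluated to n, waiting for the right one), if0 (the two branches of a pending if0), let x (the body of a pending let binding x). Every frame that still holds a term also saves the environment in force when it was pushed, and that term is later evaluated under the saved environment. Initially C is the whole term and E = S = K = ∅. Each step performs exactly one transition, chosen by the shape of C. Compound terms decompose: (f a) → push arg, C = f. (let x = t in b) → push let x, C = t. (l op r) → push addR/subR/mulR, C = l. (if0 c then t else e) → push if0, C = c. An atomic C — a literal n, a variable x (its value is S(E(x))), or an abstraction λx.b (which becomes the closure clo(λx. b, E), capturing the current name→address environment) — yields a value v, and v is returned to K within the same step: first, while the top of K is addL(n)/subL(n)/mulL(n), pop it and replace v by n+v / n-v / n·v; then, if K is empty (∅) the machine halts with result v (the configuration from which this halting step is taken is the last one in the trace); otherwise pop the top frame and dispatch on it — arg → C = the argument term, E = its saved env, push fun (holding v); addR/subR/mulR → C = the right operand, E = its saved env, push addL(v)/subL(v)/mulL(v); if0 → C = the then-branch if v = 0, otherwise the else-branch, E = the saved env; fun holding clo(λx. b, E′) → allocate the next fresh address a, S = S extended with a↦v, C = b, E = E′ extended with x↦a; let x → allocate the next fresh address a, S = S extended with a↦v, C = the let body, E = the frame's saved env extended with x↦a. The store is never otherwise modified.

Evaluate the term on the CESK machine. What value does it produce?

t=0: [C=((λx. ((λv. x) 4)) 5) | E=∅ | S=∅ | K=∅]
t=1: [C=(λx. ((λv. x) 4)) | E=∅ | S=∅ | K=[arg]]
t=2: [C=5 | E=∅ | S=∅ | K=[fun]]
t=3: [C=((λv. x) 4) | E={x↦0} | S={0↦5} | K=∅]
t=4: [C=(λv. x) | E={x↦0} | S={0↦5} | K=[arg]]
t=5: [C=4 | E={x↦0} | S={0↦5} | K=[fun]]
t=6: [C=x | E={v↦1, x↦0} | S={0↦5, 1↦4} | K=∅]
→ final value 5

Answer: 5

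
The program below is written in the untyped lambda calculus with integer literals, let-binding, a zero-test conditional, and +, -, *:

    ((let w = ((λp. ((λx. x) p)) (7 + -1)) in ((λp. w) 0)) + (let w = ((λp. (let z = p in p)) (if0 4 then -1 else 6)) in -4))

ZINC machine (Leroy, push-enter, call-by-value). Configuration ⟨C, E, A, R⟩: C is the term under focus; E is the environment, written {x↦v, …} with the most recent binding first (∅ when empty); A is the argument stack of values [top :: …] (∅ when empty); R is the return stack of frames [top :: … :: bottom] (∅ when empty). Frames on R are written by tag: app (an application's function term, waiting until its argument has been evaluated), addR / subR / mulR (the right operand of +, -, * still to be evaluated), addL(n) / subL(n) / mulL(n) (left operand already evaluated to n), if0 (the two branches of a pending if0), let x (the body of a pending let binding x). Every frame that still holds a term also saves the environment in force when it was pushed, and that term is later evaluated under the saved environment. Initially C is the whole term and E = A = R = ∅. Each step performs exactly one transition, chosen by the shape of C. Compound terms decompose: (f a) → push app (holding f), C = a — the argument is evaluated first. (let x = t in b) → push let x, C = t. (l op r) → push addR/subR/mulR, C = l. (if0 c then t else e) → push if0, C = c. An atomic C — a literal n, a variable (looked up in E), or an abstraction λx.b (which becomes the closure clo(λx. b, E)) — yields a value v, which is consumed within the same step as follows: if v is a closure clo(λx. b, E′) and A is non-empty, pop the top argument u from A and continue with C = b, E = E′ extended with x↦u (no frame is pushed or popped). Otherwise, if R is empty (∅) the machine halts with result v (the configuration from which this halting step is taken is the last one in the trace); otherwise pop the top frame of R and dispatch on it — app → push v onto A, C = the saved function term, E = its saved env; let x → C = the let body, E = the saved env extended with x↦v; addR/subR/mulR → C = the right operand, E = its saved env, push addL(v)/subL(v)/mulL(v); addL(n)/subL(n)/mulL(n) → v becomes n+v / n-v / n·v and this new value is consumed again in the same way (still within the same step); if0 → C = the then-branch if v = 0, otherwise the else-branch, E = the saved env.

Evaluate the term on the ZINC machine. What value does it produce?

0. <C=((let w = ((λp. ((λx. x) p)) (7 + -1)) in ((λp. w) 0)) + (let w = ((λp. (let z = p in p)) (if0 4 then -1 else 6)) in -4)), E=∅, A=∅, R=∅>
1. <C=(let w = ((λp. ((λx. x) p)) (7 + -1)) in ((λp. w) 0)), E=∅, A=∅, R=[addR]>
2. <C=((λp. ((λx. x) p)) (7 + -1)), E=∅, A=∅, R=[let w :: addR]>
3. <C=(7 + -1), E=∅, A=∅, R=[app :: let w :: addR]>
4. <C=7, E=∅, A=∅, R=[addR :: app :: let w :: addR]>
5. <C=-1, E=∅, A=∅, R=[addL(7) :: app :: let w :: addR]>
6. <C=(λp. ((λx. x) p)), E=∅, A=[6], R=[let w :: addR]>
7. <C=((λx. x) p), E={p↦6}, A=∅, R=[let w :: addR]>
8. <C=p, E={p↦6}, A=∅, R=[app :: let w :: addR]>
9. <C=(λx. x), E={p↦6}, A=[6], R=[let w :: addR]>
10. <C=x, E={x↦6, p↦6}, A=∅, R=[let w :: addR]>
11. <C=((λp. w) 0), E={w↦6}, A=∅, R=[addR]>
12. <C=0, E={w↦6}, A=∅, R=[app :: addR]>
13. <C=(λp. w), E={w↦6}, A=[0], R=[addR]>
14. <C=w, E={p↦0, w↦6}, A=∅, R=[addR]>
15. <C=(let w = ((λp. (let z = p in p)) (if0 4 then -1 else 6)) in -4), E=∅, A=∅, R=[addL(6)]>
16. <C=((λp. (let z = p in p)) (if0 4 then -1 else 6)), E=∅, A=∅, R=[let w :: addL(6)]>
17. <C=(if0 4 then -1 else 6), E=∅, A=∅, R=[app :: let w :: addL(6)]>
18. <C=4, E=∅, A=∅, R=[if0 :: app :: let w :: addL(6)]>
19. <C=6, E=∅, A=∅, R=[app :: let w :: addL(6)]>
20. <C=(λp. (let z = p in p)), E=∅, A=[6], R=[let w :: addL(6)]>
21. <C=(let z = p in p), E={p↦6}, A=∅, R=[let w :: addL(6)]>
22. <C=p, E={p↦6}, A=∅, R=[let z :: let w :: addL(6)]>
23. <C=p, E={z↦6, p↦6}, A=∅, R=[let w :: addL(6)]>
24. <C=-4, E={w↦6}, A=∅, R=[addL(6)]>
→ final value 2

Answer: 2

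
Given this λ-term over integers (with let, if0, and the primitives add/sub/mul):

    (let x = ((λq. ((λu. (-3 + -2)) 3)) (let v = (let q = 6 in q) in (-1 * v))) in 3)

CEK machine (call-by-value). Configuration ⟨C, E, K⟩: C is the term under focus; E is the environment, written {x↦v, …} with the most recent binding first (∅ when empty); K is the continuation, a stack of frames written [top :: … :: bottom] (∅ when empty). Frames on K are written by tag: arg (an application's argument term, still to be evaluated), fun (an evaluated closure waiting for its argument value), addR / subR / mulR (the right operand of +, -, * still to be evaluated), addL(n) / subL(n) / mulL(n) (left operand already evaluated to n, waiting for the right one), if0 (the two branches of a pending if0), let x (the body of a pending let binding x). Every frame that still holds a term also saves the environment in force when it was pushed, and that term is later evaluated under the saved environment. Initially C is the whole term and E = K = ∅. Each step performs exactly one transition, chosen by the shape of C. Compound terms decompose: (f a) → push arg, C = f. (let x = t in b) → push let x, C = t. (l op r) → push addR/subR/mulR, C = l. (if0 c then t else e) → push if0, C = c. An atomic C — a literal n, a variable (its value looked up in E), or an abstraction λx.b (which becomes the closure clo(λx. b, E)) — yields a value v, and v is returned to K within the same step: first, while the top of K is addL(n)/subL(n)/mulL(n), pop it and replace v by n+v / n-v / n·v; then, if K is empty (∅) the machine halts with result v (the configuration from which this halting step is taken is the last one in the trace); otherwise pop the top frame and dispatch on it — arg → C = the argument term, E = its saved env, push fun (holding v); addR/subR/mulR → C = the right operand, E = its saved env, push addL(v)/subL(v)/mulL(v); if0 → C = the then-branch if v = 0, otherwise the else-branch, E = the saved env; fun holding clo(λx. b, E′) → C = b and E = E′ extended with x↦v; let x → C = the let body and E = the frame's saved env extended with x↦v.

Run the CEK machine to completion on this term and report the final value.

step 0: ⟨C=(let x = ((λq. ((λu. (-3 + -2)) 3)) (let v = (let q = 6 in q) in (-1 * v))) in 3); E=∅; K=∅⟩
step 1: ⟨C=((λq. ((λu. (-3 + -2)) 3)) (let v = (let q = 6 in q) in (-1 * v))); E=∅; K=[let x]⟩
step 2: ⟨C=(λq. ((λu. (-3 + -2)) 3)); E=∅; K=[arg :: let x]⟩
step 3: ⟨C=(let v = (let q = 6 in q) in (-1 * v)); E=∅; K=[fun :: let x]⟩
step 4: ⟨C=(let q = 6 in q); E=∅; K=[let v :: fun :: let x]⟩
step 5: ⟨C=6; E=∅; K=[let q :: let v :: fun :: let x]⟩
step 6: ⟨C=q; E={q↦6}; K=[let v :: fun :: let x]⟩
step 7: ⟨C=(-1 * v); E={v↦6}; K=[fun :: let x]⟩
step 8: ⟨C=-1; E={v↦6}; K=[mulR :: fun :: let x]⟩
step 9: ⟨C=v; E={v↦6}; K=[mulL(-1) :: fun :: let x]⟩
step 10: ⟨C=((λu. (-3 + -2)) 3); E={q↦-6}; K=[let x]⟩
step 11: ⟨C=(λu. (-3 + -2)); E={q↦-6}; K=[arg :: let x]⟩
step 12: ⟨C=3; E={q↦-6}; K=[fun :: let x]⟩
step 13: ⟨C=(-3 + -2); E={u↦3, q↦-6}; K=[let x]⟩
step 14: ⟨C=-3; E={u↦3, q↦-6}; K=[addR :: let x]⟩
step 15: ⟨C=-2; E={u↦3, q↦-6}; K=[addL(-3) :: let x]⟩
step 16: ⟨C=3; E={x↦-5}; K=∅⟩
→ final value 3

Answer: 3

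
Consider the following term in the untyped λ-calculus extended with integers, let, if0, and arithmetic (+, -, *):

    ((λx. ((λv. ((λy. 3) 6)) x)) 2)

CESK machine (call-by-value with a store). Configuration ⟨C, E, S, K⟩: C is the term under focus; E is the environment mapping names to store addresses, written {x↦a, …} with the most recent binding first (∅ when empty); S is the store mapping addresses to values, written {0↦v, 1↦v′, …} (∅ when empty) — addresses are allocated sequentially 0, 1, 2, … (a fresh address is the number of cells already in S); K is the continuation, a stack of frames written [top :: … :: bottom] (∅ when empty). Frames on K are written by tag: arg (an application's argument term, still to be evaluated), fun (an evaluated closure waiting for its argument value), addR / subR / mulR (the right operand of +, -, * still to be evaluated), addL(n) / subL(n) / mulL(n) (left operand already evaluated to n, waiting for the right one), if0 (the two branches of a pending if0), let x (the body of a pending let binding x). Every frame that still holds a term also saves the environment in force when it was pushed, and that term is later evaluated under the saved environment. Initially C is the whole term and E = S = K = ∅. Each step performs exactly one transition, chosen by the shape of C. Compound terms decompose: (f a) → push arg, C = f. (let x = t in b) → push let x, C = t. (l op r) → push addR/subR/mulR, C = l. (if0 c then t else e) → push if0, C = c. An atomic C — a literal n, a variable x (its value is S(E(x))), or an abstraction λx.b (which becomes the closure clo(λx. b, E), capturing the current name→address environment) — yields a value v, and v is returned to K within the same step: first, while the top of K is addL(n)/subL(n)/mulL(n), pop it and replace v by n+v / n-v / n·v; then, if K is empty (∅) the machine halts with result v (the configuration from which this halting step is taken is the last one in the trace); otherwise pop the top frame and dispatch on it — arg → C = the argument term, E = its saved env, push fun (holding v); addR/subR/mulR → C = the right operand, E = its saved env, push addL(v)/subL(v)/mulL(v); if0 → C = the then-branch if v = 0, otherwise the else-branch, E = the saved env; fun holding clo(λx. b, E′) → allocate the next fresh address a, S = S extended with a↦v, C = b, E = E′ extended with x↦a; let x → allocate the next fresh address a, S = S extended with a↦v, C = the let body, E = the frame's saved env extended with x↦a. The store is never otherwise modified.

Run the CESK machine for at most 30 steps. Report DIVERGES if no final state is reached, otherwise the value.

Answer: 3

Execution trace:
0. ⟨C=((λx. ((λv. ((λy. 3) 6)) x)) 2); E=∅; S=∅; K=∅⟩
1. ⟨C=(λx. ((λv. ((λy. 3) 6)) x)); E=∅; S=∅; K=[arg]⟩
2. ⟨C=2; E=∅; S=∅; K=[fun]⟩
3. ⟨C=((λv. ((λy. 3) 6)) x); E={x↦0}; S={0↦2}; K=∅⟩
4. ⟨C=(λv. ((λy. 3) 6)); E={x↦0}; S={0↦2}; K=[arg]⟩
5. ⟨C=x; E={x↦0}; S={0↦2}; K=[fun]⟩
6. ⟨C=((λy. 3) 6); E={v↦1, x↦0}; S={0↦2, 1↦2}; K=∅⟩
7. ⟨C=(λy. 3); E={v↦1, x↦0}; S={0↦2, 1↦2}; K=[arg]⟩
8. ⟨C=6; E={v↦1, x↦0}; S={0↦2, 1↦2}; K=[fun]⟩
9. ⟨C=3; E={y↦2, v↦1, x↦0}; S={0↦2, 1↦2, 2↦6}; K=∅⟩
→ final value 3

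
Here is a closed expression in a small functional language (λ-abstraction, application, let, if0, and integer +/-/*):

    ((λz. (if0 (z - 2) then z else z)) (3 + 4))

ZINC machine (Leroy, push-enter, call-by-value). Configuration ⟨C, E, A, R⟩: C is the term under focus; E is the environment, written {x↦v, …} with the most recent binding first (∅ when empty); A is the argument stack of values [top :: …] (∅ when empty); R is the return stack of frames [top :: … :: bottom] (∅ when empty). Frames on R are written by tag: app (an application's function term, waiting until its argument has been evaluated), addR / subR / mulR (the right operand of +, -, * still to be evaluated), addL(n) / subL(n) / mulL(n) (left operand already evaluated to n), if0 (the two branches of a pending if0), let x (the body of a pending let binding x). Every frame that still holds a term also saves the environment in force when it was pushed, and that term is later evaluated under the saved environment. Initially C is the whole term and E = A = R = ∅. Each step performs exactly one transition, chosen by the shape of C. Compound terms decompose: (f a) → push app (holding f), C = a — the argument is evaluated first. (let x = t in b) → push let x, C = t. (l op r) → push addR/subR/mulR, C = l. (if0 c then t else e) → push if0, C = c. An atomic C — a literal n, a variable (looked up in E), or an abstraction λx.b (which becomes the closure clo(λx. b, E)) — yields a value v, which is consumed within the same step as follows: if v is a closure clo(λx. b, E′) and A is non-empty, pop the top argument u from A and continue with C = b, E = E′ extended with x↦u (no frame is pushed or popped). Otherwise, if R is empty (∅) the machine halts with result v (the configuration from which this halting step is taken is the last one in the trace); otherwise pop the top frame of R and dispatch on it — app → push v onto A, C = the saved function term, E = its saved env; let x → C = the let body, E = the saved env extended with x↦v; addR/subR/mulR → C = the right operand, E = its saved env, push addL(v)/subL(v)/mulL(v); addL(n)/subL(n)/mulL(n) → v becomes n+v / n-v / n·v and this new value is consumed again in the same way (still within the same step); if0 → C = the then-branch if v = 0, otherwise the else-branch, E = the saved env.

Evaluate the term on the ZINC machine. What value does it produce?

[0] [C=((λz. (if0 (z - 2) then z else z)) (3 + 4)) | E=∅ | A=∅ | R=∅]
[1] [C=(3 + 4) | E=∅ | A=∅ | R=[app]]
[2] [C=3 | E=∅ | A=∅ | R=[addR :: app]]
[3] [C=4 | E=∅ | A=∅ | R=[addL(3) :: app]]
[4] [C=(λz. (if0 (z - 2) then z else z)) | E=∅ | A=[7] | R=∅]
[5] [C=(if0 (z - 2) then z else z) | E={z↦7} | A=∅ | R=∅]
[6] [C=(z - 2) | E={z↦7} | A=∅ | R=[if0]]
[7] [C=z | E={z↦7} | A=∅ | R=[subR :: if0]]
[8] [C=2 | E={z↦7} | A=∅ | R=[subL(7) :: if0]]
[9] [C=z | E={z↦7} | A=∅ | R=∅]
→ final value 7

Answer: 7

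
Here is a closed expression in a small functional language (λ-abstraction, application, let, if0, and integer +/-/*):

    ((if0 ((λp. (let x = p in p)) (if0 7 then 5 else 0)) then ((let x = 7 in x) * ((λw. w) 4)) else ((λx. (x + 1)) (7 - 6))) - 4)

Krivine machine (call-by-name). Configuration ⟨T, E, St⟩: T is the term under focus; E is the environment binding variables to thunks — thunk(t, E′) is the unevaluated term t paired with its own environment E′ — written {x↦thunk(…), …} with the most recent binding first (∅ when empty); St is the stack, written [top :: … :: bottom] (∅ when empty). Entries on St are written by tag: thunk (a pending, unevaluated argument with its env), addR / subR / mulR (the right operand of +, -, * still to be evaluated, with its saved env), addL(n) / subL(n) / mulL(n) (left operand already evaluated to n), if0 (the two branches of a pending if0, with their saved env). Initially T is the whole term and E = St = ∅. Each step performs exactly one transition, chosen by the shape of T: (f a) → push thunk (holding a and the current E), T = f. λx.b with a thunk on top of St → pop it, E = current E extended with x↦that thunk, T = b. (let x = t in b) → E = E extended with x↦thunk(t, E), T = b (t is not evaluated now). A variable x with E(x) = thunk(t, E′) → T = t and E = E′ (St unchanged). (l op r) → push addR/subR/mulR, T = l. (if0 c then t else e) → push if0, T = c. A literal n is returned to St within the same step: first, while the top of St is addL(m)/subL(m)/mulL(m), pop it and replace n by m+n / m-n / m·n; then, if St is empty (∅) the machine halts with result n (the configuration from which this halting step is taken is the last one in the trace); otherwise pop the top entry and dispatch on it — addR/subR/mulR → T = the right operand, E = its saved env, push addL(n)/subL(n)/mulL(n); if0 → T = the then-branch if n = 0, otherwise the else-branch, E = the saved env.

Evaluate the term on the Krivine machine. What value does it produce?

[0] ⟨T=((if0 ((λp. (let x = p in p)) (if0 7 then 5 else 0)) then ((let x = 7 in x) * ((λw. w) 4)) else ((λx. (x + 1)) (7 - 6))) - 4); E=∅; St=∅⟩
[1] ⟨T=(if0 ((λp. (let x = p in p)) (if0 7 then 5 else 0)) then ((let x = 7 in x) * ((λw. w) 4)) else ((λx. (x + 1)) (7 - 6))); E=∅; St=[subR]⟩
[2] ⟨T=((λp. (let x = p in p)) (if0 7 then 5 else 0)); E=∅; St=[if0 :: subR]⟩
[3] ⟨T=(λp. (let x = p in p)); E=∅; St=[thunk :: if0 :: subR]⟩
[4] ⟨T=(let x = p in p); E={p↦thunk((if0 7 then 5 else 0), ∅)}; St=[if0 :: subR]⟩
[5] ⟨T=p; E={x↦thunk(p, {p↦thunk((if0 7 then 5 else 0), ∅)}), p↦thunk((if0 7 then 5 else 0), ∅)}; St=[if0 :: subR]⟩
[6] ⟨T=(if0 7 then 5 else 0); E=∅; St=[if0 :: subR]⟩
[7] ⟨T=7; E=∅; St=[if0 :: if0 :: subR]⟩
[8] ⟨T=0; E=∅; St=[if0 :: subR]⟩
[9] ⟨T=((let x = 7 in x) * ((λw. w) 4)); E=∅; St=[subR]⟩
[10] ⟨T=(let x = 7 in x); E=∅; St=[mulR :: subR]⟩
[11] ⟨T=x; E={x↦thunk(7, ∅)}; St=[mulR :: subR]⟩
[12] ⟨T=7; E=∅; St=[mulR :: subR]⟩
[13] ⟨T=((λw. w) 4); E=∅; St=[mulL(7) :: subR]⟩
[14] ⟨T=(λw. w); E=∅; St=[thunk :: mulL(7) :: subR]⟩
[15] ⟨T=w; E={w↦thunk(4, ∅)}; St=[mulL(7) :: subR]⟩
[16] ⟨T=4; E=∅; St=[mulL(7) :: subR]⟩
[17] ⟨T=4; E=∅; St=[subL(28)]⟩
→ final value 24

Answer: 24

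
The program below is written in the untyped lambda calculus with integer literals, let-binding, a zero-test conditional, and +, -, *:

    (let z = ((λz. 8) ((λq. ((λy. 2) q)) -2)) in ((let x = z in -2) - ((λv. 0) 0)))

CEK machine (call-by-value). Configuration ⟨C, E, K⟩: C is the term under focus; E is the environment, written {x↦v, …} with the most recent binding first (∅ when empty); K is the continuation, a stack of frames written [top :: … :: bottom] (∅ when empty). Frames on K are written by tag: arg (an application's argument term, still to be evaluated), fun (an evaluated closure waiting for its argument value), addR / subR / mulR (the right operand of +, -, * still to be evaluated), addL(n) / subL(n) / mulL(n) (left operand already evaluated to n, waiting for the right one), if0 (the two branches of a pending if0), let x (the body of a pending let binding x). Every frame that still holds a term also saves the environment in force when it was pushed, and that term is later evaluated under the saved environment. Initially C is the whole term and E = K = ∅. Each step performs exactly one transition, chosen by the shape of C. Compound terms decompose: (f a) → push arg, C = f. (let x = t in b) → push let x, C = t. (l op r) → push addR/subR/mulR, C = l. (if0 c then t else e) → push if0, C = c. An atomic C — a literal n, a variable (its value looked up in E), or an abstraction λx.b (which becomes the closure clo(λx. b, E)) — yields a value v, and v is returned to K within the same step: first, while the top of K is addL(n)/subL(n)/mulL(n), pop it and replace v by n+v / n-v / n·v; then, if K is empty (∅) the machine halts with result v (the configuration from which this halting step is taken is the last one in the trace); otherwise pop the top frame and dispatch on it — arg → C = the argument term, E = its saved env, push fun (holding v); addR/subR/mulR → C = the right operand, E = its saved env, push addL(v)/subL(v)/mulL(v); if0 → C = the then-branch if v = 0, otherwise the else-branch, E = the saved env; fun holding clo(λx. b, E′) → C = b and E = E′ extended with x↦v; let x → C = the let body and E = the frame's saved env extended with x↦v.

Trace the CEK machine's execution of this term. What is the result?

[0] [C=(let z = ((λz. 8) ((λq. ((λy. 2) q)) -2)) in ((let x = z in -2) - ((λv. 0) 0))) | E=∅ | K=∅]
[1] [C=((λz. 8) ((λq. ((λy. 2) q)) -2)) | E=∅ | K=[let z]]
[2] [C=(λz. 8) | E=∅ | K=[arg :: let z]]
[3] [C=((λq. ((λy. 2) q)) -2) | E=∅ | K=[fun :: let z]]
[4] [C=(λq. ((λy. 2) q)) | E=∅ | K=[arg :: fun :: let z]]
[5] [C=-2 | E=∅ | K=[fun :: fun :: let z]]
[6] [C=((λy. 2) q) | E={q↦-2} | K=[fun :: let z]]
[7] [C=(λy. 2) | E={q↦-2} | K=[arg :: fun :: let z]]
[8] [C=q | E={q↦-2} | K=[fun :: fun :: let z]]
[9] [C=2 | E={y↦-2, q↦-2} | K=[fun :: let z]]
[10] [C=8 | E={z↦2} | K=[let z]]
[11] [C=((let x = z in -2) - ((λv. 0) 0)) | E={z↦8} | K=∅]
[12] [C=(let x = z in -2) | E={z↦8} | K=[subR]]
[13] [C=z | E={z↦8} | K=[let x :: subR]]
[14] [C=-2 | E={x↦8, z↦8} | K=[subR]]
[15] [C=((λv. 0) 0) | E={z↦8} | K=[subL(-2)]]
[16] [C=(λv. 0) | E={z↦8} | K=[arg :: subL(-2)]]
[17] [C=0 | E={z↦8} | K=[fun :: subL(-2)]]
[18] [C=0 | E={v↦0, z↦8} | K=[subL(-2)]]
→ final value -2

Answer: -2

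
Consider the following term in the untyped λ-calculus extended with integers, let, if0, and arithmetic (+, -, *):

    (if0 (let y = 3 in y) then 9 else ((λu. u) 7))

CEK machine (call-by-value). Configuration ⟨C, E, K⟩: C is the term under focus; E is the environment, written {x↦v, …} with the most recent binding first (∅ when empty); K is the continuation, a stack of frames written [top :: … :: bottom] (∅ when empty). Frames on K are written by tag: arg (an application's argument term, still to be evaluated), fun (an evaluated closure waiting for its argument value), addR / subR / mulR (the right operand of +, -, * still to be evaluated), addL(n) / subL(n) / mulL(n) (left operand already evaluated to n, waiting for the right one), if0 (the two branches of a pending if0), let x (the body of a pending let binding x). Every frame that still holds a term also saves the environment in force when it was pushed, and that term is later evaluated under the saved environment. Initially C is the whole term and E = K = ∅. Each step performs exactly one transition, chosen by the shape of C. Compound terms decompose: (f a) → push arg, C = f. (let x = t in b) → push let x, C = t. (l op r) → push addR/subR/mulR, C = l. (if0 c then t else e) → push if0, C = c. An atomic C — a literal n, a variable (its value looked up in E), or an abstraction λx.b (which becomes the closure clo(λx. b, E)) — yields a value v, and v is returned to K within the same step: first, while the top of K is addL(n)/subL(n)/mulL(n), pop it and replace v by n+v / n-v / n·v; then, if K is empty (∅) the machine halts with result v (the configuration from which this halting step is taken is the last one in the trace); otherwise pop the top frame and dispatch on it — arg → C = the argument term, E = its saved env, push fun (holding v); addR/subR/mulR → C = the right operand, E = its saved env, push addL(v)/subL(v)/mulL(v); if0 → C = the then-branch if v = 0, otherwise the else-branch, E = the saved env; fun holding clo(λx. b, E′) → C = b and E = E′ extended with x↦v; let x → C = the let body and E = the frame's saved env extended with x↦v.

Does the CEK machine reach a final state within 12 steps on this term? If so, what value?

Answer: 7

Machine steps:
[0] <C=(if0 (let y = 3 in y) then 9 else ((λu. u) 7)), E=∅, K=∅>
[1] <C=(let y = 3 in y), E=∅, K=[if0]>
[2] <C=3, E=∅, K=[let y :: if0]>
[3] <C=y, E={y↦3}, K=[if0]>
[4] <C=((λu. u) 7), E=∅, K=∅>
[5] <C=(λu. u), E=∅, K=[arg]>
[6] <C=7, E=∅, K=[fun]>
[7] <C=u, E={u↦7}, K=∅>
→ final value 7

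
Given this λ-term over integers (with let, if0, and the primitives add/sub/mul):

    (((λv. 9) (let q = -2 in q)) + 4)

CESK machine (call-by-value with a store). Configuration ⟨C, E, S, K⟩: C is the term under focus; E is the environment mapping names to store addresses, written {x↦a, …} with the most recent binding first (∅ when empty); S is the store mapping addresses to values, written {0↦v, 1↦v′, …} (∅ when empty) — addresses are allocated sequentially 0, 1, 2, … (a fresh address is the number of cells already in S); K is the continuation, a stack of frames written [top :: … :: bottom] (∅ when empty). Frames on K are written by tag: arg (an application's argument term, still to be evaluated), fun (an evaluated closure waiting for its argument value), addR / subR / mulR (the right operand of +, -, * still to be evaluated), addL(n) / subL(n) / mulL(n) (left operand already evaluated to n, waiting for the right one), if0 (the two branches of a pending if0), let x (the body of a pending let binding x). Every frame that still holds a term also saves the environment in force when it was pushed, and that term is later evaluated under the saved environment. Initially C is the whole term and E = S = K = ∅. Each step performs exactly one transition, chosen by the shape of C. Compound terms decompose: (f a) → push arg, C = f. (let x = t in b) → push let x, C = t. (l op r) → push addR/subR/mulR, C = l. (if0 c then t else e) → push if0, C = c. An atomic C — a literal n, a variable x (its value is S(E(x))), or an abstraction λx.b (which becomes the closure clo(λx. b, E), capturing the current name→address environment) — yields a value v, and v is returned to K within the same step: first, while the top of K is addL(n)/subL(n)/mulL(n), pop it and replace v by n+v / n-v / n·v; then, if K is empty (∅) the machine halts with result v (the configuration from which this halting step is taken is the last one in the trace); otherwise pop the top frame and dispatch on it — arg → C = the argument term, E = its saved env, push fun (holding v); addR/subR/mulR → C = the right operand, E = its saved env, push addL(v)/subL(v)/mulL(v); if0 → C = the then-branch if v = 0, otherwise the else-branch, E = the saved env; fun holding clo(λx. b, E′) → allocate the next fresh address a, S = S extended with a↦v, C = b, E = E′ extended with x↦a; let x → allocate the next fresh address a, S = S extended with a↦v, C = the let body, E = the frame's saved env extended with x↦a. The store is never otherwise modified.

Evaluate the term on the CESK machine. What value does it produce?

step 0: [C=(((λv. 9) (let q = -2 in q)) + 4) | E=∅ | S=∅ | K=∅]
step 1: [C=((λv. 9) (let q = -2 in q)) | E=∅ | S=∅ | K=[addR]]
step 2: [C=(λv. 9) | E=∅ | S=∅ | K=[arg :: addR]]
step 3: [C=(let q = -2 in q) | E=∅ | S=∅ | K=[fun :: addR]]
step 4: [C=-2 | E=∅ | S=∅ | K=[let q :: fun :: addR]]
step 5: [C=q | E={q↦0} | S={0↦-2} | K=[fun :: addR]]
step 6: [C=9 | E={v↦1} | S={0↦-2, 1↦-2} | K=[addR]]
step 7: [C=4 | E=∅ | S={0↦-2, 1↦-2} | K=[addL(9)]]
→ final value 13

Answer: 13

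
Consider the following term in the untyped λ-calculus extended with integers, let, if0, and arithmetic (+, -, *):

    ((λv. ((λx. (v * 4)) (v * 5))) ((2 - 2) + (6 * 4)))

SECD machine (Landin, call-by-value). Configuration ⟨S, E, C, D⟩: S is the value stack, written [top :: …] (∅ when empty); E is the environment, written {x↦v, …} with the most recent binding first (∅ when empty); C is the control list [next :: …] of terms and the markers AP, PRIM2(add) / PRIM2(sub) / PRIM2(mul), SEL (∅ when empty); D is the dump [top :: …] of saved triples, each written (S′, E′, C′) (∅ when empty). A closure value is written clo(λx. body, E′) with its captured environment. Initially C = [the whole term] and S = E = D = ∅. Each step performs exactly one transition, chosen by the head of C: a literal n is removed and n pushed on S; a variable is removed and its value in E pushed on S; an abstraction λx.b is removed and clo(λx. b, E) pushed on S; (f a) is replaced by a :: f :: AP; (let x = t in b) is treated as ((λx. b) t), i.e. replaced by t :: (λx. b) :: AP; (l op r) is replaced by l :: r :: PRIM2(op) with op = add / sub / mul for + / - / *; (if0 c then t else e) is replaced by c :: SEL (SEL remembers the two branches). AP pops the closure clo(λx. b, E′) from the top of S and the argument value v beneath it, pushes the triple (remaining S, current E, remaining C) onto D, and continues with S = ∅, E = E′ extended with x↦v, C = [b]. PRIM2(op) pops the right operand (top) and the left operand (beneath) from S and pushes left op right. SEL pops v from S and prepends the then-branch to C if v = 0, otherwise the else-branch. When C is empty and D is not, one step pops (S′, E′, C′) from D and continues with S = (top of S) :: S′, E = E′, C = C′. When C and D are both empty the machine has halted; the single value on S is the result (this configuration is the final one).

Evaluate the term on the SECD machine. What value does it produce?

step 0: ⟨S=∅; E=∅; C=[((λv. ((λx. (v * 4)) (v * 5))) ((2 - 2) + (6 * 4)))]; D=∅⟩
step 1: ⟨S=∅; E=∅; C=[((2 - 2) + (6 * 4)) :: (λv. ((λx. (v * 4)) (v * 5))) :: AP]; D=∅⟩
step 2: ⟨S=∅; E=∅; C=[(2 - 2) :: (6 * 4) :: PRIM2(add) :: (λv. ((λx. (v * 4)) (v * 5))) :: AP]; D=∅⟩
step 3: ⟨S=∅; E=∅; C=[2 :: 2 :: PRIM2(sub) :: (6 * 4) :: PRIM2(add) :: (λv. ((λx. (v * 4)) (v * 5))) :: AP]; D=∅⟩
step 4: ⟨S=[2]; E=∅; C=[2 :: PRIM2(sub) :: (6 * 4) :: PRIM2(add) :: (λv. ((λx. (v * 4)) (v * 5))) :: AP]; D=∅⟩
step 5: ⟨S=[2 :: 2]; E=∅; C=[PRIM2(sub) :: (6 * 4) :: PRIM2(add) :: (λv. ((λx. (v * 4)) (v * 5))) :: AP]; D=∅⟩
step 6: ⟨S=[0]; E=∅; C=[(6 * 4) :: PRIM2(add) :: (λv. ((λx. (v * 4)) (v * 5))) :: AP]; D=∅⟩
step 7: ⟨S=[0]; E=∅; C=[6 :: 4 :: PRIM2(mul) :: PRIM2(add) :: (λv. ((λx. (v * 4)) (v * 5))) :: AP]; D=∅⟩
step 8: ⟨S=[6 :: 0]; E=∅; C=[4 :: PRIM2(mul) :: PRIM2(add) :: (λv. ((λx. (v * 4)) (v * 5))) :: AP]; D=∅⟩
step 9: ⟨S=[4 :: 6 :: 0]; E=∅; C=[PRIM2(mul) :: PRIM2(add) :: (λv. ((λx. (v * 4)) (v * 5))) :: AP]; D=∅⟩
step 10: ⟨S=[24 :: 0]; E=∅; C=[PRIM2(add) :: (λv. ((λx. (v * 4)) (v * 5))) :: AP]; D=∅⟩
step 11: ⟨S=[24]; E=∅; C=[(λv. ((λx. (v * 4)) (v * 5))) :: AP]; D=∅⟩
step 12: ⟨S=[clo(λv. ((λx. (v * 4)) (v * 5)), ∅) :: 24]; E=∅; C=[AP]; D=∅⟩
step 13: ⟨S=∅; E={v↦24}; C=[((λx. (v * 4)) (v * 5))]; D=[(∅, ∅, ∅)]⟩
step 14: ⟨S=∅; E={v↦24}; C=[(v * 5) :: (λx. (v * 4)) :: AP]; D=[(∅, ∅, ∅)]⟩
step 15: ⟨S=∅; E={v↦24}; C=[v :: 5 :: PRIM2(mul) :: (λx. (v * 4)) :: AP]; D=[(∅, ∅, ∅)]⟩
step 16: ⟨S=[24]; E={v↦24}; C=[5 :: PRIM2(mul) :: (λx. (v * 4)) :: AP]; D=[(∅, ∅, ∅)]⟩
step 17: ⟨S=[5 :: 24]; E={v↦24}; C=[PRIM2(mul) :: (λx. (v * 4)) :: AP]; D=[(∅, ∅, ∅)]⟩
step 18: ⟨S=[120]; E={v↦24}; C=[(λx. (v * 4)) :: AP]; D=[(∅, ∅, ∅)]⟩
step 19: ⟨S=[clo(λx. (v * 4), {v↦24}) :: 120]; E={v↦24}; C=[AP]; D=[(∅, ∅, ∅)]⟩
step 20: ⟨S=∅; E={x↦120, v↦24}; C=[(v * 4)]; D=[(∅, {v↦24}, ∅) :: (∅, ∅, ∅)]⟩
step 21: ⟨S=∅; E={x↦120, v↦24}; C=[v :: 4 :: PRIM2(mul)]; D=[(∅, {v↦24}, ∅) :: (∅, ∅, ∅)]⟩
step 22: ⟨S=[24]; E={x↦120, v↦24}; C=[4 :: PRIM2(mul)]; D=[(∅, {v↦24}, ∅) :: (∅, ∅, ∅)]⟩
step 23: ⟨S=[4 :: 24]; E={x↦120, v↦24}; C=[PRIM2(mul)]; D=[(∅, {v↦24}, ∅) :: (∅, ∅, ∅)]⟩
step 24: ⟨S=[96]; E={x↦120, v↦24}; C=∅; D=[(∅, {v↦24}, ∅) :: (∅, ∅, ∅)]⟩
step 25: ⟨S=[96]; E={v↦24}; C=∅; D=[(∅, ∅, ∅)]⟩
step 26: ⟨S=[96]; E=∅; C=∅; D=∅⟩
→ final value 96

Answer: 96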